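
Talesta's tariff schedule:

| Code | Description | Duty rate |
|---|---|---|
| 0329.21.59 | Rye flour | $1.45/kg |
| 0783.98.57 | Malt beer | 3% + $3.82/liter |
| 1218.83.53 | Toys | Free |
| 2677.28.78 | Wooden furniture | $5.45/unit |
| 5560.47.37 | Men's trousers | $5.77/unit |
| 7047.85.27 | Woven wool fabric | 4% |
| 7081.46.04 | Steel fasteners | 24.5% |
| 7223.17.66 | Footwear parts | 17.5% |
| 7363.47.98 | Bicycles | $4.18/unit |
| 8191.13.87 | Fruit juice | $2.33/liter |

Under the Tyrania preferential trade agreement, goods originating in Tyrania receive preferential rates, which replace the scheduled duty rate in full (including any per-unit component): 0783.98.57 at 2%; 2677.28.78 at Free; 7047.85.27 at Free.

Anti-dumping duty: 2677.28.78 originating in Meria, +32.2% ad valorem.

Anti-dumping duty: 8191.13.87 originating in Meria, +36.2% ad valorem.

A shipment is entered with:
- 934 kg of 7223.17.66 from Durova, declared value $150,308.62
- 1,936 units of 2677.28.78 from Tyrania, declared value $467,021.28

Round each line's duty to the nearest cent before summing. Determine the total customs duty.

$26,304.01

Line 1 (7223.17.66, Durova, 934 kg, $150,308.62):
Base rate for 7223.17.66 is 17.5%.
Duty = $150,308.62 × 17.5% = $26,304.01.
Line 2 (2677.28.78, Tyrania, 1,936 units, $467,021.28):
Base rate for 2677.28.78 is $5.45/unit.
Origin Tyrania qualifies under the Talesta–Tyrania agreement and 2677.28.78 is covered: preferential rate Free applies instead.
The additional-duty order on 2677.28.78 targets Meria, not Tyrania; it does not apply.
Duty = $467,021.28 × 0% = $0.00.
Total = $26,304.01 + $0.00 = $26,304.01.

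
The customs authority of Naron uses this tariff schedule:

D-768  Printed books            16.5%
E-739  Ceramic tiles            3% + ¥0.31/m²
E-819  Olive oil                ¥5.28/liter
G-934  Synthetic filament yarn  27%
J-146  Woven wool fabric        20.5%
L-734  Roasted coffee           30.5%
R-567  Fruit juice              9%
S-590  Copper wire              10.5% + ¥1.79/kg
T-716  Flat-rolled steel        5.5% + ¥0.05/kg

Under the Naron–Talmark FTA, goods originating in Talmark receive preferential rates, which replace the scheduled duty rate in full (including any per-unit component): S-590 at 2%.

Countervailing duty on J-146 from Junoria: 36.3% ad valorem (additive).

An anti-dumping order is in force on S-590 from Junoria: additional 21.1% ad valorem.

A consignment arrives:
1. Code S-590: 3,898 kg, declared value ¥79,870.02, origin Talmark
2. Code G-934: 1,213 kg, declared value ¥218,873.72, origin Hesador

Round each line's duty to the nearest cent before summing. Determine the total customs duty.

¥60,693.30

Line 1 (S-590, Talmark, 3,898 kg, ¥79,870.02):
Base rate for S-590 is 10.5% + ¥1.79/kg.
Origin Talmark qualifies under the Naron–Talmark agreement and S-590 is covered: preferential rate 2% applies instead.
The additional-duty order on S-590 targets Junoria, not Talmark; it does not apply.
Duty = ¥79,870.02 × 2% = ¥1,597.40.
Line 2 (G-934, Hesador, 1,213 kg, ¥218,873.72):
Base rate for G-934 is 27%.
Duty = ¥218,873.72 × 27% = ¥59,095.90.
Total = ¥1,597.40 + ¥59,095.90 = ¥60,693.30.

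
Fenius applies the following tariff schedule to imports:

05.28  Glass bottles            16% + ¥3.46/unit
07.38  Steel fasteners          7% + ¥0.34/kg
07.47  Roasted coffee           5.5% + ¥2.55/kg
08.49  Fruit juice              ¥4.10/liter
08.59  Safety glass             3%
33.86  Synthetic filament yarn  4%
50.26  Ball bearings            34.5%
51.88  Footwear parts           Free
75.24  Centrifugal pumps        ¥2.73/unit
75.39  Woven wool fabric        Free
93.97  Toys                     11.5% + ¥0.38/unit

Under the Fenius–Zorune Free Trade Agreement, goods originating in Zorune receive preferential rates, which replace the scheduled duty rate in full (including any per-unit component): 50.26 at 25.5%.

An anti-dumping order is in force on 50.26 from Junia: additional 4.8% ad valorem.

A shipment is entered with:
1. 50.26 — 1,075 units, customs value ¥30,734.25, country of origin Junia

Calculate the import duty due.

¥12,078.56

Line 1 (50.26, Junia, 1,075 units, ¥30,734.25):
Base rate for 50.26 is 34.5%.
50.26 has an FTA preferential rate, but origin Junia is not Zorune; base rate stands.
Additional duty on 50.26 from Junia: +4.8%. Applied ad valorem rate: 34.5% + 4.8% = 39.3%.
Duty = ¥30,734.25 × 39.3% = ¥12,078.56.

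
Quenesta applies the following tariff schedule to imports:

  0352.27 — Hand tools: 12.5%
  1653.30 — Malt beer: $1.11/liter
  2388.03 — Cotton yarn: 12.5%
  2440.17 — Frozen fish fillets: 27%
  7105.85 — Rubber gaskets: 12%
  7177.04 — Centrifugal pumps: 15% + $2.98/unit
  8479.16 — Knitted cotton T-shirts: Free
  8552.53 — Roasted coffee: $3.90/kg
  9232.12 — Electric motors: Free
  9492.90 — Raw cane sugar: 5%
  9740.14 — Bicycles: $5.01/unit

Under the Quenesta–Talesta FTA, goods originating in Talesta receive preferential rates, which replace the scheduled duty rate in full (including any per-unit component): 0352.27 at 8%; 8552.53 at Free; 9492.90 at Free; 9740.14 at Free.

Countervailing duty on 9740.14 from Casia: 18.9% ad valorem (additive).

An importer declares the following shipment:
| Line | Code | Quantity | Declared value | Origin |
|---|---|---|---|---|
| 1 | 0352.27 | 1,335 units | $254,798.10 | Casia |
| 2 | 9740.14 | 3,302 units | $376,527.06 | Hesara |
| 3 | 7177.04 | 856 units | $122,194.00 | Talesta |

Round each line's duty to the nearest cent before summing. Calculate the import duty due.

$69,272.76

Line 1 (0352.27, Casia, 1,335 units, $254,798.10):
Base rate for 0352.27 is 12.5%.
0352.27 has an FTA preferential rate, but origin Casia is not Talesta; base rate stands.
Duty = $254,798.10 × 12.5% = $31,849.76.
Line 2 (9740.14, Hesara, 3,302 units, $376,527.06):
Base rate for 9740.14 is $5.01/unit.
9740.14 has an FTA preferential rate, but origin Hesara is not Talesta; base rate stands.
The additional-duty order on 9740.14 targets Casia, not Hesara; it does not apply.
Duty = 3,302 × $5.01 = $16,543.02.
Line 3 (7177.04, Talesta, 856 units, $122,194.00):
Base rate for 7177.04 is 15% + $2.98/unit.
Origin Talesta is the FTA partner but 7177.04 is not on the preference list; base rate stands.
Duty = $122,194.00 × 15% + 856 × $2.98 = $20,879.98.
Total = $31,849.76 + $16,543.02 + $20,879.98 = $69,272.76.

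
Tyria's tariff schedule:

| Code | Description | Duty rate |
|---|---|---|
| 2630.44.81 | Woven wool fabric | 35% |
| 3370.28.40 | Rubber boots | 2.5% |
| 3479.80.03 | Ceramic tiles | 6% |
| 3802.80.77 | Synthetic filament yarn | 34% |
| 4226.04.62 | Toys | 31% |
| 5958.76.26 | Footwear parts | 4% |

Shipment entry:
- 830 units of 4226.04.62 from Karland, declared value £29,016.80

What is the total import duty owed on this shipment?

£8,995.21

Line 1 (4226.04.62, Karland, 830 units, £29,016.80):
Base rate for 4226.04.62 is 31%.
Duty = £29,016.80 × 31% = £8,995.21.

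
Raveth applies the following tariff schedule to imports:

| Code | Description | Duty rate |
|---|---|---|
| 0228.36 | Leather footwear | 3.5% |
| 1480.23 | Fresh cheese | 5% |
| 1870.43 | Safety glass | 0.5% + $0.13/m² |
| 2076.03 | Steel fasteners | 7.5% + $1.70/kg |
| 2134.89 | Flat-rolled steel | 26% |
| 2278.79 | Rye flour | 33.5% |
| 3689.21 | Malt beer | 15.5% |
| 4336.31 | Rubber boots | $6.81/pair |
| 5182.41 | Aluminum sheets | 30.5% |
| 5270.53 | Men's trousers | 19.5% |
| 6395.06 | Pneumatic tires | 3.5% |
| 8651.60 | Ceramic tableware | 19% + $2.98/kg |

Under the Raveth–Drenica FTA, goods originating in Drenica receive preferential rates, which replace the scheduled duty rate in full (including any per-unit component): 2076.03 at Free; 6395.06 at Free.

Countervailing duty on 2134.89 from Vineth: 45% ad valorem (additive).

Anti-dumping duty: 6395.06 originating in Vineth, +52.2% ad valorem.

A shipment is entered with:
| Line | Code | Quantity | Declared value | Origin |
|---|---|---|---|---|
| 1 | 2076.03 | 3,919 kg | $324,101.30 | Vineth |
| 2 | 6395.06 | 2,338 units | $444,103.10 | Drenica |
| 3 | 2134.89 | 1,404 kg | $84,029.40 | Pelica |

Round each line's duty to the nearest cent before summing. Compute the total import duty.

Line 1 (2076.03, Vineth, 3,919 kg, $324,101.30):
Base rate for 2076.03 is 7.5% + $1.70/kg.
2076.03 has an FTA preferential rate, but origin Vineth is not Drenica; base rate stands.
Duty = $324,101.30 × 7.5% + 3,919 × $1.70 = $30,969.90.
Line 2 (6395.06, Drenica, 2,338 units, $444,103.10):
Base rate for 6395.06 is 3.5%.
Origin Drenica qualifies under the Raveth–Drenica agreement and 6395.06 is covered: preferential rate Free applies instead.
The additional-duty order on 6395.06 targets Vineth, not Drenica; it does not apply.
Duty = $444,103.10 × 0% = $0.00.
Line 3 (2134.89, Pelica, 1,404 kg, $84,029.40):
Base rate for 2134.89 is 26%.
The additional-duty order on 2134.89 targets Vineth, not Pelica; it does not apply.
Duty = $84,029.40 × 26% = $21,847.64.
Total = $30,969.90 + $0.00 + $21,847.64 = $52,817.54.

$52,817.54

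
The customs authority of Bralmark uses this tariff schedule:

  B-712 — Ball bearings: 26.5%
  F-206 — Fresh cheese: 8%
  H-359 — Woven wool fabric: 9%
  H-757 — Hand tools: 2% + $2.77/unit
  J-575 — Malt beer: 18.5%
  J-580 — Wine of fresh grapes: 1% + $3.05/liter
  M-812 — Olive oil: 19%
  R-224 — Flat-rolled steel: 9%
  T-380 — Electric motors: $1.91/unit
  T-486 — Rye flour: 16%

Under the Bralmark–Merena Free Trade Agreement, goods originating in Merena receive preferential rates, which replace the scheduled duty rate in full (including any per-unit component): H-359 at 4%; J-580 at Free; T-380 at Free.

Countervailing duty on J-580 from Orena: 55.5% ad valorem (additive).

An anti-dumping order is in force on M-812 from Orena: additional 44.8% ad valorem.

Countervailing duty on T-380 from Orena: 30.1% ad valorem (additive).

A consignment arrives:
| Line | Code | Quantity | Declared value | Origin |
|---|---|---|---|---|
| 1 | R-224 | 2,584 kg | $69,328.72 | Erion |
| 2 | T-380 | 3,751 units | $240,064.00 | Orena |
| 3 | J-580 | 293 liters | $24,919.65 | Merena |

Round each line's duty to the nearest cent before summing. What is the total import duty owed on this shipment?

$85,663.25

Line 1 (R-224, Erion, 2,584 kg, $69,328.72):
Base rate for R-224 is 9%.
Duty = $69,328.72 × 9% = $6,239.58.
Line 2 (T-380, Orena, 3,751 units, $240,064.00):
Base rate for T-380 is $1.91/unit.
T-380 has an FTA preferential rate, but origin Orena is not Merena; base rate stands.
Additional duty on T-380 from Orena: +30.1% ad valorem. Applied ad valorem rate = 30.1%.
Duty = $240,064.00 × 30.1% + 3,751 × $1.91 = $79,423.67.
Line 3 (J-580, Merena, 293 liters, $24,919.65):
Base rate for J-580 is 1% + $3.05/liter.
Origin Merena qualifies under the Bralmark–Merena agreement and J-580 is covered: preferential rate Free applies instead.
The additional-duty order on J-580 targets Orena, not Merena; it does not apply.
Duty = $24,919.65 × 0% = $0.00.
Total = $6,239.58 + $79,423.67 + $0.00 = $85,663.25.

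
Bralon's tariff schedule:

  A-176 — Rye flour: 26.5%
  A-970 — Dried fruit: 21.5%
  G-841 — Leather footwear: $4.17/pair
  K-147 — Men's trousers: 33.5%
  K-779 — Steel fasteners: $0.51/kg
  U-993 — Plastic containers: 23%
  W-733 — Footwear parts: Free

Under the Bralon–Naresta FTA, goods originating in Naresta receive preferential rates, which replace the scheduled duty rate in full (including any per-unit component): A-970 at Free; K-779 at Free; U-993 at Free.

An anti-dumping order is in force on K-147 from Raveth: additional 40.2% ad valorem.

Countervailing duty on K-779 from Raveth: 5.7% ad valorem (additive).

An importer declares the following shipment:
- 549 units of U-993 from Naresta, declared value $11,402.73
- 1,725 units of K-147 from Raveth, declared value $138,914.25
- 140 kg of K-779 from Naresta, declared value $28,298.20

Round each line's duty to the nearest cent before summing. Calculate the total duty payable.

$102,379.80

Line 1 (U-993, Naresta, 549 units, $11,402.73):
Base rate for U-993 is 23%.
Origin Naresta qualifies under the Bralon–Naresta agreement and U-993 is covered: preferential rate Free applies instead.
Duty = $11,402.73 × 0% = $0.00.
Line 2 (K-147, Raveth, 1,725 units, $138,914.25):
Base rate for K-147 is 33.5%.
Additional duty on K-147 from Raveth: +40.2%. Applied ad valorem rate: 33.5% + 40.2% = 73.7%.
Duty = $138,914.25 × 73.7% = $102,379.80.
Line 3 (K-779, Naresta, 140 kg, $28,298.20):
Base rate for K-779 is $0.51/kg.
Origin Naresta qualifies under the Bralon–Naresta agreement and K-779 is covered: preferential rate Free applies instead.
The additional-duty order on K-779 targets Raveth, not Naresta; it does not apply.
Duty = $28,298.20 × 0% = $0.00.
Total = $0.00 + $102,379.80 + $0.00 = $102,379.80.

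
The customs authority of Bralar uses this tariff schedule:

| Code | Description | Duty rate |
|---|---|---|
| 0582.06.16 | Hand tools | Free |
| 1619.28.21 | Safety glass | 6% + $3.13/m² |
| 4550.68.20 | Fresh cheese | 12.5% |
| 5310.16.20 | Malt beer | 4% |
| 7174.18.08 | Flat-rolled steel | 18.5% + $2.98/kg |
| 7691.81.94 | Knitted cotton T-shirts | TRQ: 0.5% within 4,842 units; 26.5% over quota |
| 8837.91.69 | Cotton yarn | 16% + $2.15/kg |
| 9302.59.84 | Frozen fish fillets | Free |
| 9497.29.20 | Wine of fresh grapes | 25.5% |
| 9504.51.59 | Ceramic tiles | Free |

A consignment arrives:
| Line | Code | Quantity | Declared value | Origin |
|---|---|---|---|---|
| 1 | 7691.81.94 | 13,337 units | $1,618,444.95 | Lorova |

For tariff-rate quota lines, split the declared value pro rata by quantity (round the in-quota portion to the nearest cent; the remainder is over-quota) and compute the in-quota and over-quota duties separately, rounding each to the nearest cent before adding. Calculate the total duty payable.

$276,117.97

Line 1 (7691.81.94, Lorova, 13,337 units, $1,618,444.95):
Code 7691.81.94 is under a tariff-rate quota (threshold 4,842 units). In-quota: 4,842 units at 0.5%; over-quota: 8,495 units at 26.5%.
Pro-rata value split: in-quota = $1,618,444.95 × 4,842/13,337 = $587,576.70; over-quota = $1,618,444.95 − $587,576.70 = $1,030,868.25.
In-quota duty = $587,576.70 × 0.5% = $2,937.88. Over-quota duty = $1,030,868.25 × 26.5% = $273,180.09.
Line duty = $2,937.88 + $273,180.09 = $276,117.97.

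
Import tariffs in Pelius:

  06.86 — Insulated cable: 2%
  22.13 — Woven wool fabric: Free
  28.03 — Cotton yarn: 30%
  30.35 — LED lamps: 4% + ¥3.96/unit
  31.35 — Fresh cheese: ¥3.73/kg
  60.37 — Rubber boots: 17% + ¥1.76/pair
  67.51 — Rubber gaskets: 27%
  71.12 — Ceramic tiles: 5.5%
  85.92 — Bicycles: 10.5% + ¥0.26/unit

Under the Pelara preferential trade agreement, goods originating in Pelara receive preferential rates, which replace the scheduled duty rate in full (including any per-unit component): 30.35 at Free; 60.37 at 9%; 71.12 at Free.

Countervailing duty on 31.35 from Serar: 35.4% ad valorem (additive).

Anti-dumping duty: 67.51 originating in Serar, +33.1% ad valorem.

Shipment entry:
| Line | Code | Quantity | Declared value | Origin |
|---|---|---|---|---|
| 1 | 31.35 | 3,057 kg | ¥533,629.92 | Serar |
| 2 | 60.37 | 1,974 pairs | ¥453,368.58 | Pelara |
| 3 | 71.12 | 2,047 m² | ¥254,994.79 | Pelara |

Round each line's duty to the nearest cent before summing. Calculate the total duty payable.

Line 1 (31.35, Serar, 3,057 kg, ¥533,629.92):
Base rate for 31.35 is ¥3.73/kg.
Additional duty on 31.35 from Serar: +35.4% ad valorem. Applied ad valorem rate = 35.4%.
Duty = ¥533,629.92 × 35.4% + 3,057 × ¥3.73 = ¥200,307.60.
Line 2 (60.37, Pelara, 1,974 pairs, ¥453,368.58):
Base rate for 60.37 is 17% + ¥1.76/pair.
Origin Pelara qualifies under the Pelius–Pelara agreement and 60.37 is covered: preferential rate 9% applies instead.
Duty = ¥453,368.58 × 9% = ¥40,803.17.
Line 3 (71.12, Pelara, 2,047 m², ¥254,994.79):
Base rate for 71.12 is 5.5%.
Origin Pelara qualifies under the Pelius–Pelara agreement and 71.12 is covered: preferential rate Free applies instead.
Duty = ¥254,994.79 × 0% = ¥0.00.
Total = ¥200,307.60 + ¥40,803.17 + ¥0.00 = ¥241,110.77.

¥241,110.77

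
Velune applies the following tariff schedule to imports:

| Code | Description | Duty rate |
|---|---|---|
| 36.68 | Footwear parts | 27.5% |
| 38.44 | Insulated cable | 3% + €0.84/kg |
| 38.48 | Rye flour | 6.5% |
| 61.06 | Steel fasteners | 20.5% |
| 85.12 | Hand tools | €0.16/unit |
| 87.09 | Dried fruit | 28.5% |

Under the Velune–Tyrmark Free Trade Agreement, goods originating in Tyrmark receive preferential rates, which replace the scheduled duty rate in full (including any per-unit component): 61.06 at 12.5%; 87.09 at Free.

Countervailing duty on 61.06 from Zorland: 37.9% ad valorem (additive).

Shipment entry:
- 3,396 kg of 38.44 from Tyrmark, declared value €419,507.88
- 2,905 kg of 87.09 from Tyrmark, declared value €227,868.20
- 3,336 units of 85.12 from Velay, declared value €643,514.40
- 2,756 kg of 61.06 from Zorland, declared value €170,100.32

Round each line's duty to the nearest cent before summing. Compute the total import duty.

€115,310.23

Line 1 (38.44, Tyrmark, 3,396 kg, €419,507.88):
Base rate for 38.44 is 3% + €0.84/kg.
Origin Tyrmark is the FTA partner but 38.44 is not on the preference list; base rate stands.
Duty = €419,507.88 × 3% + 3,396 × €0.84 = €15,437.88.
Line 2 (87.09, Tyrmark, 2,905 kg, €227,868.20):
Base rate for 87.09 is 28.5%.
Origin Tyrmark qualifies under the Velune–Tyrmark agreement and 87.09 is covered: preferential rate Free applies instead.
Duty = €227,868.20 × 0% = €0.00.
Line 3 (85.12, Velay, 3,336 units, €643,514.40):
Base rate for 85.12 is €0.16/unit.
Duty = 3,336 × €0.16 = €533.76.
Line 4 (61.06, Zorland, 2,756 kg, €170,100.32):
Base rate for 61.06 is 20.5%.
61.06 has an FTA preferential rate, but origin Zorland is not Tyrmark; base rate stands.
Additional duty on 61.06 from Zorland: +37.9%. Applied ad valorem rate: 20.5% + 37.9% = 58.4%.
Duty = €170,100.32 × 58.4% = €99,338.59.
Total = €15,437.88 + €0.00 + €533.76 + €99,338.59 = €115,310.23.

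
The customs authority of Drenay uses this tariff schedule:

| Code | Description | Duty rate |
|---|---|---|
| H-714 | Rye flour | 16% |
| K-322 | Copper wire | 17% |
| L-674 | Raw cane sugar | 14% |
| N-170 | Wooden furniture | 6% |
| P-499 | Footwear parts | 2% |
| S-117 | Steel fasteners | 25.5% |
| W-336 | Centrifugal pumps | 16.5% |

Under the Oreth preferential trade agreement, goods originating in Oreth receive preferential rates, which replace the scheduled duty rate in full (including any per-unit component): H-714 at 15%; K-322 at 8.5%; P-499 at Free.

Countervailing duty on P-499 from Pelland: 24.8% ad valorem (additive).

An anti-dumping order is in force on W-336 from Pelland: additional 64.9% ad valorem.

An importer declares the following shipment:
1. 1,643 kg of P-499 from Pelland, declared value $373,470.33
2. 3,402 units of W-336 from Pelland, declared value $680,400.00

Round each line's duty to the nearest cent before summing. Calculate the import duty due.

$653,935.65

Line 1 (P-499, Pelland, 1,643 kg, $373,470.33):
Base rate for P-499 is 2%.
P-499 has an FTA preferential rate, but origin Pelland is not Oreth; base rate stands.
Additional duty on P-499 from Pelland: +24.8%. Applied ad valorem rate: 2% + 24.8% = 26.8%.
Duty = $373,470.33 × 26.8% = $100,090.05.
Line 2 (W-336, Pelland, 3,402 units, $680,400.00):
Base rate for W-336 is 16.5%.
Additional duty on W-336 from Pelland: +64.9%. Applied ad valorem rate: 16.5% + 64.9% = 81.4%.
Duty = $680,400.00 × 81.4% = $553,845.60.
Total = $100,090.05 + $553,845.60 = $653,935.65.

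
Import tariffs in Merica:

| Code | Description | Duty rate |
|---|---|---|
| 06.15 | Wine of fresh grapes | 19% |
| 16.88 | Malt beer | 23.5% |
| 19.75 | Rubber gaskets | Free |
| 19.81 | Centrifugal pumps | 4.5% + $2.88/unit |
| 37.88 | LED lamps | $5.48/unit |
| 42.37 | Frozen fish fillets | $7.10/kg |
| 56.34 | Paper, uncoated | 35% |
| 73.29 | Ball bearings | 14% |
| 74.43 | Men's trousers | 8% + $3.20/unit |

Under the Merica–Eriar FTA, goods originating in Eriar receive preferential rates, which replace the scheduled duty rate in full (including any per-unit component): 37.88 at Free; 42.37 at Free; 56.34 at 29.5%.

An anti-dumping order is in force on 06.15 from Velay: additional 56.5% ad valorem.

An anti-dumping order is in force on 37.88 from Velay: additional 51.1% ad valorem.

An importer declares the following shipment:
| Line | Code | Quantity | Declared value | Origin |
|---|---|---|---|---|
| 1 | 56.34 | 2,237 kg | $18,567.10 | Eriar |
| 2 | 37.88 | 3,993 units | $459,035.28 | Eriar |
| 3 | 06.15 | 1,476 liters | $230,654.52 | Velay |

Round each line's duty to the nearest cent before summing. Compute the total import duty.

Line 1 (56.34, Eriar, 2,237 kg, $18,567.10):
Base rate for 56.34 is 35%.
Origin Eriar qualifies under the Merica–Eriar agreement and 56.34 is covered: preferential rate 29.5% applies instead.
Duty = $18,567.10 × 29.5% = $5,477.29.
Line 2 (37.88, Eriar, 3,993 units, $459,035.28):
Base rate for 37.88 is $5.48/unit.
Origin Eriar qualifies under the Merica–Eriar agreement and 37.88 is covered: preferential rate Free applies instead.
The additional-duty order on 37.88 targets Velay, not Eriar; it does not apply.
Duty = $459,035.28 × 0% = $0.00.
Line 3 (06.15, Velay, 1,476 liters, $230,654.52):
Base rate for 06.15 is 19%.
Additional duty on 06.15 from Velay: +56.5%. Applied ad valorem rate: 19% + 56.5% = 75.5%.
Duty = $230,654.52 × 75.5% = $174,144.16.
Total = $5,477.29 + $0.00 + $174,144.16 = $179,621.45.

$179,621.45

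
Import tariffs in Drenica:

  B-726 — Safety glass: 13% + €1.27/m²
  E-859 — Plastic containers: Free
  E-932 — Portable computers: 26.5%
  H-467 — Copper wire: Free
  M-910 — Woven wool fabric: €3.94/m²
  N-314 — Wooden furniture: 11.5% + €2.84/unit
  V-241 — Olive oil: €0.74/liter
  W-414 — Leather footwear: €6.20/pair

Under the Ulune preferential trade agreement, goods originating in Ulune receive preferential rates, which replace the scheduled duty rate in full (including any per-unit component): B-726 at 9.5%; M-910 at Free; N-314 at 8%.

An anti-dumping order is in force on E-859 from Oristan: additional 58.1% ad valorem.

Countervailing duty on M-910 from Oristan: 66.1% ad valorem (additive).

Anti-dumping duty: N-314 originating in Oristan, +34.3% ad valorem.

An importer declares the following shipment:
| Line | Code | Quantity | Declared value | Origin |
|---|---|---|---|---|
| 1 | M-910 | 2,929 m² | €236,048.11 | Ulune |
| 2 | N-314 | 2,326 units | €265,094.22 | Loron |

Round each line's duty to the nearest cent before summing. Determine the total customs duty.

€37,091.68

Line 1 (M-910, Ulune, 2,929 m², €236,048.11):
Base rate for M-910 is €3.94/m².
Origin Ulune qualifies under the Drenica–Ulune agreement and M-910 is covered: preferential rate Free applies instead.
The additional-duty order on M-910 targets Oristan, not Ulune; it does not apply.
Duty = €236,048.11 × 0% = €0.00.
Line 2 (N-314, Loron, 2,326 units, €265,094.22):
Base rate for N-314 is 11.5% + €2.84/unit.
N-314 has an FTA preferential rate, but origin Loron is not Ulune; base rate stands.
The additional-duty order on N-314 targets Oristan, not Loron; it does not apply.
Duty = €265,094.22 × 11.5% + 2,326 × €2.84 = €37,091.68.
Total = €0.00 + €37,091.68 = €37,091.68.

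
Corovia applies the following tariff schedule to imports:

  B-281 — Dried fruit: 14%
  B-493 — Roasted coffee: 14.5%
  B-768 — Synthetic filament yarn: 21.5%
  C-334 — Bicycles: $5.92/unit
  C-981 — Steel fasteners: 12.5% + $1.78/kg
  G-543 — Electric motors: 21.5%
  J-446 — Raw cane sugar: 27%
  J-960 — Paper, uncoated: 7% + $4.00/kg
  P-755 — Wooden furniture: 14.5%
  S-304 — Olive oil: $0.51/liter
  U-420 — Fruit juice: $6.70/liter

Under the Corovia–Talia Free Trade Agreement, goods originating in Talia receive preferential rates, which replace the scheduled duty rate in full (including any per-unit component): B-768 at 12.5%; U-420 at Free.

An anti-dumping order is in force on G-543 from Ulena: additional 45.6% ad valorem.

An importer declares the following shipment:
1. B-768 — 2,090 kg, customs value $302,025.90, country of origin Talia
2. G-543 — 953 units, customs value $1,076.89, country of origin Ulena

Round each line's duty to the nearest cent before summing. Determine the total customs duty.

$38,475.83

Line 1 (B-768, Talia, 2,090 kg, $302,025.90):
Base rate for B-768 is 21.5%.
Origin Talia qualifies under the Corovia–Talia agreement and B-768 is covered: preferential rate 12.5% applies instead.
Duty = $302,025.90 × 12.5% = $37,753.24.
Line 2 (G-543, Ulena, 953 units, $1,076.89):
Base rate for G-543 is 21.5%.
Additional duty on G-543 from Ulena: +45.6%. Applied ad valorem rate: 21.5% + 45.6% = 67.1%.
Duty = $1,076.89 × 67.1% = $722.59.
Total = $37,753.24 + $722.59 = $38,475.83.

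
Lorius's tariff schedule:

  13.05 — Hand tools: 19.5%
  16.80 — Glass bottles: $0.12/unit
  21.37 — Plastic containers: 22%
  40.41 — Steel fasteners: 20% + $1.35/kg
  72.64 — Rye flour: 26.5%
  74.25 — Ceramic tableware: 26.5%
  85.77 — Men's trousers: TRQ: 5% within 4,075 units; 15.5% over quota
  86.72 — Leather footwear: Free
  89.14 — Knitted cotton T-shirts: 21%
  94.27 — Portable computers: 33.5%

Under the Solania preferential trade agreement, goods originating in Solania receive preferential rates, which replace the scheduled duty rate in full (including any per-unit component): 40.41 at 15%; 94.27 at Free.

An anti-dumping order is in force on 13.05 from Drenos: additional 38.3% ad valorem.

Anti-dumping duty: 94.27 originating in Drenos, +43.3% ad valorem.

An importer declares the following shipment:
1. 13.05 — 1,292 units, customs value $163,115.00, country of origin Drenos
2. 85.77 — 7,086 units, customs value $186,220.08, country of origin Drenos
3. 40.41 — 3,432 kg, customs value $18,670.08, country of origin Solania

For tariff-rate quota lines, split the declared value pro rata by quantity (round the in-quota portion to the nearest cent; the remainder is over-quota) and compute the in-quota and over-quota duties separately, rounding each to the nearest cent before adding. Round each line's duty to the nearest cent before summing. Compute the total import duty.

$114,700.54

Line 1 (13.05, Drenos, 1,292 units, $163,115.00):
Base rate for 13.05 is 19.5%.
Additional duty on 13.05 from Drenos: +38.3%. Applied ad valorem rate: 19.5% + 38.3% = 57.8%.
Duty = $163,115.00 × 57.8% = $94,280.47.
Line 2 (85.77, Drenos, 7,086 units, $186,220.08):
Code 85.77 is under a tariff-rate quota (threshold 4,075 units). In-quota: 4,075 units at 5%; over-quota: 3,011 units at 15.5%.
Pro-rata value split: in-quota = $186,220.08 × 4,075/7,086 = $107,091.00; over-quota = $186,220.08 − $107,091.00 = $79,129.08.
In-quota duty = $107,091.00 × 5% = $5,354.55. Over-quota duty = $79,129.08 × 15.5% = $12,265.01.
Line duty = $5,354.55 + $12,265.01 = $17,619.56.
Line 3 (40.41, Solania, 3,432 kg, $18,670.08):
Base rate for 40.41 is 20% + $1.35/kg.
Origin Solania qualifies under the Lorius–Solania agreement and 40.41 is covered: preferential rate 15% applies instead.
Duty = $18,670.08 × 15% = $2,800.51.
Total = $94,280.47 + $17,619.56 + $2,800.51 = $114,700.54.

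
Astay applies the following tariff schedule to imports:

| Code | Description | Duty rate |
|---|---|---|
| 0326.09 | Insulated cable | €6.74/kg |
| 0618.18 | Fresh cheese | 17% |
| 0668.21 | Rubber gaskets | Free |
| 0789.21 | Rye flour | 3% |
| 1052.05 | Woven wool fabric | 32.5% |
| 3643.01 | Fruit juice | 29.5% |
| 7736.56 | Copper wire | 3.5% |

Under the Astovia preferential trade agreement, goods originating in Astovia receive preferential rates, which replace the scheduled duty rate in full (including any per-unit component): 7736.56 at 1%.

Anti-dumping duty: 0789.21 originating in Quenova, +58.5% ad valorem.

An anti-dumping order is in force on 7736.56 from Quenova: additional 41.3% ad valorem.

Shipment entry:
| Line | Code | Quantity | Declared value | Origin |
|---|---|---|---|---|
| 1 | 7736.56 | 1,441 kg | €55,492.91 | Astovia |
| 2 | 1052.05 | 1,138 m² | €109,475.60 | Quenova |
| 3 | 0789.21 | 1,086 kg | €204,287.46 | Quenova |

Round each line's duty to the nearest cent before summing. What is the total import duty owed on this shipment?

Line 1 (7736.56, Astovia, 1,441 kg, €55,492.91):
Base rate for 7736.56 is 3.5%.
Origin Astovia qualifies under the Astay–Astovia agreement and 7736.56 is covered: preferential rate 1% applies instead.
The additional-duty order on 7736.56 targets Quenova, not Astovia; it does not apply.
Duty = €55,492.91 × 1% = €554.93.
Line 2 (1052.05, Quenova, 1,138 m², €109,475.60):
Base rate for 1052.05 is 32.5%.
Duty = €109,475.60 × 32.5% = €35,579.57.
Line 3 (0789.21, Quenova, 1,086 kg, €204,287.46):
Base rate for 0789.21 is 3%.
Additional duty on 0789.21 from Quenova: +58.5%. Applied ad valorem rate: 3% + 58.5% = 61.5%.
Duty = €204,287.46 × 61.5% = €125,636.79.
Total = €554.93 + €35,579.57 + €125,636.79 = €161,771.29.

€161,771.29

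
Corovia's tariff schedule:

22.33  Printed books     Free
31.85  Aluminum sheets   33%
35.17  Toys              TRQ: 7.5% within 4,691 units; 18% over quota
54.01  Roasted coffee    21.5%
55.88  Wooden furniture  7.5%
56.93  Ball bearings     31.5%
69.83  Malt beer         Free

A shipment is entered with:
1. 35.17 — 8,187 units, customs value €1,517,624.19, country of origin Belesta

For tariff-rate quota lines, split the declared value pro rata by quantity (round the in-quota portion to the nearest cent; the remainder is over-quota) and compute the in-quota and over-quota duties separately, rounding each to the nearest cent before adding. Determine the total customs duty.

Line 1 (35.17, Belesta, 8,187 units, €1,517,624.19):
Code 35.17 is under a tariff-rate quota (threshold 4,691 units). In-quota: 4,691 units at 7.5%; over-quota: 3,496 units at 18%.
Pro-rata value split: in-quota = €1,517,624.19 × 4,691/8,187 = €869,570.67; over-quota = €1,517,624.19 − €869,570.67 = €648,053.52.
In-quota duty = €869,570.67 × 7.5% = €65,217.80. Over-quota duty = €648,053.52 × 18% = €116,649.63.
Line duty = €65,217.80 + €116,649.63 = €181,867.43.

€181,867.43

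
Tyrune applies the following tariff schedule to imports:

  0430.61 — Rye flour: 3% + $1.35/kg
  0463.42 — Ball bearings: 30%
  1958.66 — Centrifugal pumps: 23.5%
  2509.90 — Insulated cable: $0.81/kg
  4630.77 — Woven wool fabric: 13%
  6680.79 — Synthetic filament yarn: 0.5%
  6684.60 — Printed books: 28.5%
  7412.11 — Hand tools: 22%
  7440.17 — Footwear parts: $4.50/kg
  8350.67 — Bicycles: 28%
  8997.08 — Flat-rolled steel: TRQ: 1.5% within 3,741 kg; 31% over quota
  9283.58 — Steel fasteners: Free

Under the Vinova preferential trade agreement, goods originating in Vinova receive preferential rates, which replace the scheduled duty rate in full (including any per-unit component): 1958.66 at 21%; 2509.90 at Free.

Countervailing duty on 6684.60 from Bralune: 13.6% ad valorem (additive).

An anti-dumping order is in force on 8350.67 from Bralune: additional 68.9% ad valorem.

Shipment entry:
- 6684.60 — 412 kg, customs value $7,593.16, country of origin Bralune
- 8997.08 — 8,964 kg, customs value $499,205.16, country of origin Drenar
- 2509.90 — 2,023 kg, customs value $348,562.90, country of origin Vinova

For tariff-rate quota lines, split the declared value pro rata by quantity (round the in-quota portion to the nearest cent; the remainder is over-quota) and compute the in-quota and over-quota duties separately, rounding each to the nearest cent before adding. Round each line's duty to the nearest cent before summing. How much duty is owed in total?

Line 1 (6684.60, Bralune, 412 kg, $7,593.16):
Base rate for 6684.60 is 28.5%.
Additional duty on 6684.60 from Bralune: +13.6%. Applied ad valorem rate: 28.5% + 13.6% = 42.1%.
Duty = $7,593.16 × 42.1% = $3,196.72.
Line 2 (8997.08, Drenar, 8,964 kg, $499,205.16):
Code 8997.08 is under a tariff-rate quota (threshold 3,741 kg). In-quota: 3,741 kg at 1.5%; over-quota: 5,223 kg at 31%.
Pro-rata value split: in-quota = $499,205.16 × 3,741/8,964 = $208,336.29; over-quota = $499,205.16 − $208,336.29 = $290,868.87.
In-quota duty = $208,336.29 × 1.5% = $3,125.04. Over-quota duty = $290,868.87 × 31% = $90,169.35.
Line duty = $3,125.04 + $90,169.35 = $93,294.39.
Line 3 (2509.90, Vinova, 2,023 kg, $348,562.90):
Base rate for 2509.90 is $0.81/kg.
Origin Vinova qualifies under the Tyrune–Vinova agreement and 2509.90 is covered: preferential rate Free applies instead.
Duty = $348,562.90 × 0% = $0.00.
Total = $3,196.72 + $93,294.39 + $0.00 = $96,491.11.

$96,491.11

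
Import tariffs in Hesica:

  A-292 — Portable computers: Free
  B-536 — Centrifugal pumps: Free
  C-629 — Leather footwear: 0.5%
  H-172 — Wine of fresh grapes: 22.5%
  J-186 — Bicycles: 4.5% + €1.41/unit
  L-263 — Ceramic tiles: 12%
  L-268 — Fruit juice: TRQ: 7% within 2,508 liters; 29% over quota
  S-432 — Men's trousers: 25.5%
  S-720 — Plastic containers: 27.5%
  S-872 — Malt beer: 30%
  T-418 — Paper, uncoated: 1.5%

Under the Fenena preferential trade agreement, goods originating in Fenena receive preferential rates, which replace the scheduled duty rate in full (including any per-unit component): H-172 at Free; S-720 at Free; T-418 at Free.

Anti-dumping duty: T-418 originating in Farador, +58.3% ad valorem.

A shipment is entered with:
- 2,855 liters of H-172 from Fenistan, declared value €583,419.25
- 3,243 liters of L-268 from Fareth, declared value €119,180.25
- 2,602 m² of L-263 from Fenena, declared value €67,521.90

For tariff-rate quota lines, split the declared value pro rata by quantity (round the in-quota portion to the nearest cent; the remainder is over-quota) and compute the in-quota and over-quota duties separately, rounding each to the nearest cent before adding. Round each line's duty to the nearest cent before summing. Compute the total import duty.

Line 1 (H-172, Fenistan, 2,855 liters, €583,419.25):
Base rate for H-172 is 22.5%.
H-172 has an FTA preferential rate, but origin Fenistan is not Fenena; base rate stands.
Duty = €583,419.25 × 22.5% = €131,269.33.
Line 2 (L-268, Fareth, 3,243 liters, €119,180.25):
Code L-268 is under a tariff-rate quota (threshold 2,508 liters). In-quota: 2,508 liters at 7%; over-quota: 735 liters at 29%.
Pro-rata value split: in-quota = €119,180.25 × 2,508/3,243 = €92,169.00; over-quota = €119,180.25 − €92,169.00 = €27,011.25.
In-quota duty = €92,169.00 × 7% = €6,451.83. Over-quota duty = €27,011.25 × 29% = €7,833.26.
Line duty = €6,451.83 + €7,833.26 = €14,285.09.
Line 3 (L-263, Fenena, 2,602 m², €67,521.90):
Base rate for L-263 is 12%.
Origin Fenena is the FTA partner but L-263 is not on the preference list; base rate stands.
Duty = €67,521.90 × 12% = €8,102.63.
Total = €131,269.33 + €14,285.09 + €8,102.63 = €153,657.05.

€153,657.05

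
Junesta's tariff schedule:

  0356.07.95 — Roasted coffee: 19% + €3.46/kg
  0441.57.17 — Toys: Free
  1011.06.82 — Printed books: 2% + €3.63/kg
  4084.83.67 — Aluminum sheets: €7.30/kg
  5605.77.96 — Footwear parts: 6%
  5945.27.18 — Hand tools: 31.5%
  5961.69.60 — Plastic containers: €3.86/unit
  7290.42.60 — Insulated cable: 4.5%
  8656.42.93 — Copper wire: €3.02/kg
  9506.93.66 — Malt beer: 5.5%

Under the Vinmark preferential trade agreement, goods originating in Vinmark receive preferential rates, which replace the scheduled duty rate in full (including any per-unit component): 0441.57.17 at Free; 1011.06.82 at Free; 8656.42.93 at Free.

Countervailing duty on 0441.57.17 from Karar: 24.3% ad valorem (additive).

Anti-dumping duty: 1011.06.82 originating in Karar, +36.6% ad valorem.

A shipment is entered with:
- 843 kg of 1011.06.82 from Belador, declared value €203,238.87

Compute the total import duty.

Line 1 (1011.06.82, Belador, 843 kg, €203,238.87):
Base rate for 1011.06.82 is 2% + €3.63/kg.
1011.06.82 has an FTA preferential rate, but origin Belador is not Vinmark; base rate stands.
The additional-duty order on 1011.06.82 targets Karar, not Belador; it does not apply.
Duty = €203,238.87 × 2% + 843 × €3.63 = €7,124.87.

€7,124.87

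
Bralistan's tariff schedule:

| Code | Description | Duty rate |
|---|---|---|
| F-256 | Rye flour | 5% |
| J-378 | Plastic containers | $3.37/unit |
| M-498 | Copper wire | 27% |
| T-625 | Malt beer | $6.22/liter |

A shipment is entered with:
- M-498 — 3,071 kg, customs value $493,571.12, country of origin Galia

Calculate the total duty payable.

$133,264.20

Line 1 (M-498, Galia, 3,071 kg, $493,571.12):
Base rate for M-498 is 27%.
Duty = $493,571.12 × 27% = $133,264.20.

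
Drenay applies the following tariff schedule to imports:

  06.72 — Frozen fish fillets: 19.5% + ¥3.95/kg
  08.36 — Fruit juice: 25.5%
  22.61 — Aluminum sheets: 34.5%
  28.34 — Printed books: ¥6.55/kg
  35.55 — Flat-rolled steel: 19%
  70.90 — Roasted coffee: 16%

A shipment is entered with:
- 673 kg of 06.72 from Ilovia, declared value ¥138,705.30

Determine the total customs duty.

¥29,705.88

Line 1 (06.72, Ilovia, 673 kg, ¥138,705.30):
Base rate for 06.72 is 19.5% + ¥3.95/kg.
Duty = ¥138,705.30 × 19.5% + 673 × ¥3.95 = ¥29,705.88.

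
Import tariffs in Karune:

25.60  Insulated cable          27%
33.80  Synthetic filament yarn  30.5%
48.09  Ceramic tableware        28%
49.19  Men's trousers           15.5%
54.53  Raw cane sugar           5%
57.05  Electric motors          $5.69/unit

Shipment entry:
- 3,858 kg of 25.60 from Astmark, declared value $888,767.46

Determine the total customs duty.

$239,967.21

Line 1 (25.60, Astmark, 3,858 kg, $888,767.46):
Base rate for 25.60 is 27%.
Duty = $888,767.46 × 27% = $239,967.21.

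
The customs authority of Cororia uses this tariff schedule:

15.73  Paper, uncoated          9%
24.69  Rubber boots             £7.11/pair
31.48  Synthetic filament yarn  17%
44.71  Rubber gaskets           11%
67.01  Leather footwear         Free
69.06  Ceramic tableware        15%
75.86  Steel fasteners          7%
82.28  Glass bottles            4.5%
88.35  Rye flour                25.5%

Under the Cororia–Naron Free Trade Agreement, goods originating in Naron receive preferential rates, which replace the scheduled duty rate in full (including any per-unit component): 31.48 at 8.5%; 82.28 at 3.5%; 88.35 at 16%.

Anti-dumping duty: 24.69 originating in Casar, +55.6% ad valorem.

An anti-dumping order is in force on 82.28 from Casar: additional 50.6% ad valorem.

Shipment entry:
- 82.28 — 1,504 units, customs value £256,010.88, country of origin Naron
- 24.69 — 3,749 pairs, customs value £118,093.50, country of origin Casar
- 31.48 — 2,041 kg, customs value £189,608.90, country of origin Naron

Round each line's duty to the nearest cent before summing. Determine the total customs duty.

£117,392.52

Line 1 (82.28, Naron, 1,504 units, £256,010.88):
Base rate for 82.28 is 4.5%.
Origin Naron qualifies under the Cororia–Naron agreement and 82.28 is covered: preferential rate 3.5% applies instead.
The additional-duty order on 82.28 targets Casar, not Naron; it does not apply.
Duty = £256,010.88 × 3.5% = £8,960.38.
Line 2 (24.69, Casar, 3,749 pairs, £118,093.50):
Base rate for 24.69 is £7.11/pair.
Additional duty on 24.69 from Casar: +55.6% ad valorem. Applied ad valorem rate = 55.6%.
Duty = £118,093.50 × 55.6% + 3,749 × £7.11 = £92,315.38.
Line 3 (31.48, Naron, 2,041 kg, £189,608.90):
Base rate for 31.48 is 17%.
Origin Naron qualifies under the Cororia–Naron agreement and 31.48 is covered: preferential rate 8.5% applies instead.
Duty = £189,608.90 × 8.5% = £16,116.76.
Total = £8,960.38 + £92,315.38 + £16,116.76 = £117,392.52.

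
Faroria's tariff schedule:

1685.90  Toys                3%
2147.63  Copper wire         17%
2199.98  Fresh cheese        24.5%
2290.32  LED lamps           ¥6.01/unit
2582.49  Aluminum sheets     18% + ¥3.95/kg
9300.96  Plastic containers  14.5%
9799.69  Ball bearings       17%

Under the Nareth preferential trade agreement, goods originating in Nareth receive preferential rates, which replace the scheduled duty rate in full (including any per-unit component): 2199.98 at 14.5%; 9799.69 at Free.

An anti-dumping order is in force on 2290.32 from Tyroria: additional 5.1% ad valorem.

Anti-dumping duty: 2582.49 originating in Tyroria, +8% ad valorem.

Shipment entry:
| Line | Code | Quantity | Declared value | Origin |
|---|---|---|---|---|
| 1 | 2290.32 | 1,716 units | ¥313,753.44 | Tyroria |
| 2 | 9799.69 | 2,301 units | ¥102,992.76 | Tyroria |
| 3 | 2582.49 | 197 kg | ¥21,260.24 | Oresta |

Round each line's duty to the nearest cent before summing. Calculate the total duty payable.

¥48,428.35

Line 1 (2290.32, Tyroria, 1,716 units, ¥313,753.44):
Base rate for 2290.32 is ¥6.01/unit.
Additional duty on 2290.32 from Tyroria: +5.1% ad valorem. Applied ad valorem rate = 5.1%.
Duty = ¥313,753.44 × 5.1% + 1,716 × ¥6.01 = ¥26,314.59.
Line 2 (9799.69, Tyroria, 2,301 units, ¥102,992.76):
Base rate for 9799.69 is 17%.
9799.69 has an FTA preferential rate, but origin Tyroria is not Nareth; base rate stands.
Duty = ¥102,992.76 × 17% = ¥17,508.77.
Line 3 (2582.49, Oresta, 197 kg, ¥21,260.24):
Base rate for 2582.49 is 18% + ¥3.95/kg.
The additional-duty order on 2582.49 targets Tyroria, not Oresta; it does not apply.
Duty = ¥21,260.24 × 18% + 197 × ¥3.95 = ¥4,604.99.
Total = ¥26,314.59 + ¥17,508.77 + ¥4,604.99 = ¥48,428.35.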